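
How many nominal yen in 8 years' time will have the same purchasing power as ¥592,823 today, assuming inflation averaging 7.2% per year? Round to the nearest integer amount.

¥1,033,911

Cumulative price-level factor: (1+7.2%)^8 ≈ 1.7440473951.
Multiplying ¥592,823 by the price-level factor gives the future nominal sum.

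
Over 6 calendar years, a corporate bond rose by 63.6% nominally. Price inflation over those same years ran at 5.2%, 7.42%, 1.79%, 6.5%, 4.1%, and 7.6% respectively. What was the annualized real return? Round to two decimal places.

2.97%

Cumulative inflation factor: 1.052 × 1.0742 × 1.0179 × 1.065 × 1.041 × 1.076 ≈ 1.37220.
Nominal growth factor: 1.63600. Real growth factor = 1.63600 / 1.37220 ≈ 1.19224.
Annualized: 1.19224^(1/6) − 1 ≈ 0.02974.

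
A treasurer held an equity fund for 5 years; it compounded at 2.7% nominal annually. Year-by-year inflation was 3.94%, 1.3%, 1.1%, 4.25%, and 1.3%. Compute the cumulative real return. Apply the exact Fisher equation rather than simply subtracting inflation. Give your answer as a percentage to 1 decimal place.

1.6%

Cumulative inflation factor: 1.0394 × 1.013 × 1.011 × 1.0425 × 1.013 ≈ 1.12416.
Nominal growth factor: 1.14249. Real growth factor = 1.14249 / 1.12416 ≈ 1.01630.
Total real return ≈ 1.6303%.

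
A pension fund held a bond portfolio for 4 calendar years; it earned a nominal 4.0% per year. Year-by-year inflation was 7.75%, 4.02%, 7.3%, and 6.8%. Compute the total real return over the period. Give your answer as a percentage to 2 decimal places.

-8.92%

Cumulative inflation factor: 1.0775 × 1.0402 × 1.073 × 1.068 ≈ 1.28441.
Nominal growth factor: 1.16986. Real growth factor = 1.16986 / 1.28441 ≈ 0.91081.
Total real return ≈ -8.9189%.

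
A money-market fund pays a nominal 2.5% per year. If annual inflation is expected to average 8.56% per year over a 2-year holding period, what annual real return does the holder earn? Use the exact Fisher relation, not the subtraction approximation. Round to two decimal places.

-5.58%

With constant rates the annual real return is the same each year: (1+2.5%)/(1+8.56%) − 1 = -0.05582.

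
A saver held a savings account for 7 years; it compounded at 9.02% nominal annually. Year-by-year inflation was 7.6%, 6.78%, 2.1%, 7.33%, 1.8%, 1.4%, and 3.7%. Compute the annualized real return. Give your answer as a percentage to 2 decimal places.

Cumulative inflation factor: 1.076 × 1.0678 × 1.021 × 1.0733 × 1.018 × 1.014 × 1.037 ≈ 1.34776.
Nominal growth factor: 1.83039. Real growth factor = 1.83039 / 1.34776 ≈ 1.35809.
Annualized: 1.35809^(1/7) − 1 ≈ 0.04470.

4.47%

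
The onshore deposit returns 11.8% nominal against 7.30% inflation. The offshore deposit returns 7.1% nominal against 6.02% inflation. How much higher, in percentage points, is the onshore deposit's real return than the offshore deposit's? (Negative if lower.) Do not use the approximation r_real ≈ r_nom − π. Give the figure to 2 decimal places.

3.18

The onshore deposit real return: 1.118/1.0730 − 1 = 4.194%.
The offshore deposit real return: 1.071/1.0602 − 1 = 1.019%.
Difference: 4.194 − 1.019 = 3.175 pp.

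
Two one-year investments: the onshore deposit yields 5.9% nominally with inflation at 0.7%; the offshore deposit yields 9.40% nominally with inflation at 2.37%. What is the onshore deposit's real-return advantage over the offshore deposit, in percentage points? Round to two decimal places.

-1.70

The onshore deposit real return: 1.059/1.007 − 1 = 5.164%.
The offshore deposit real return: 1.0940/1.0237 − 1 = 6.867%.
Difference: 5.164 − 6.867 = -1.703 pp.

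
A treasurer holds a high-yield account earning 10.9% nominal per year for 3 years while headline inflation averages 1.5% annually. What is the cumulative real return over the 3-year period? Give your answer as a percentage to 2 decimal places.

30.44%

The annual real rate is (1+10.9%)/(1+1.5%) − 1 = 9.2611%.
Compounded over 3 years: (1 + 0.092611)^3 − 1 ≈ 0.30436.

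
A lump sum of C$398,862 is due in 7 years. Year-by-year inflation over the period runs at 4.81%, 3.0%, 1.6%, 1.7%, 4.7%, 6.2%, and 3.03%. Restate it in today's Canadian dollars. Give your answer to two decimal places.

C$312,128.31

Price-level factor over 7 years: 1.0481 × 1.030 × 1.016 × 1.017 × 1.047 × 1.062 × 1.0303 ≈ 1.2778783279.
Purchasing power today: C$398,862 divided by that factor.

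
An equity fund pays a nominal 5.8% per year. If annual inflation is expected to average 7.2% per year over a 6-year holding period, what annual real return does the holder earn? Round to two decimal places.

With constant rates the annual real return is the same each year: (1+5.8%)/(1+7.2%) − 1 = -0.01306.

-1.31%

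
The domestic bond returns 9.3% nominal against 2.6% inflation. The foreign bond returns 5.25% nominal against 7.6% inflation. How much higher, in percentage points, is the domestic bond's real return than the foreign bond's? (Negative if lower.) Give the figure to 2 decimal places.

The domestic bond real return: 1.093/1.026 − 1 = 6.530%.
The foreign bond real return: 1.0525/1.076 − 1 = -2.184%.
Difference: 6.530 − (-2.184) = 8.714 pp.

8.71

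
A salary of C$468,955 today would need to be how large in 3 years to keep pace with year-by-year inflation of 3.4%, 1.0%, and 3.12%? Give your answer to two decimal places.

Cumulative price-level factor: 1.034 × 1.010 × 1.0312 = 1.076923408.
The nominal amount required is C$468,955 scaled up by that factor.

C$505,028.62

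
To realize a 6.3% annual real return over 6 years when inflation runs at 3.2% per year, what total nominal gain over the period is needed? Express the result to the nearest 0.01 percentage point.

Required annual nominal rate: (1+6.3%)(1+3.2%) − 1 = 9.7016%.
Cumulative over 6 years: (1 + 0.097016)^6 − 1 ≈ 0.74292.

74.29%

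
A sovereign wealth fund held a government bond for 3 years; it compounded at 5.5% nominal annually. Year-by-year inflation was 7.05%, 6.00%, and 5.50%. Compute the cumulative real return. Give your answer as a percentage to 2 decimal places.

-1.91%

Cumulative inflation factor: 1.0705 × 1.0600 × 1.0550 ≈ 1.19714.
Nominal growth factor: 1.17424. Real growth factor = 1.17424 / 1.19714 ≈ 0.98087.
Total real return ≈ -1.9128%.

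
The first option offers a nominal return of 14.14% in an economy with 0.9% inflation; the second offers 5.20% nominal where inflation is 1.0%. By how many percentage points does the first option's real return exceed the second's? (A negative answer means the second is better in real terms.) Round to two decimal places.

The first option real return: 1.1414/1.009 − 1 = 13.122%.
The second real return: 1.0520/1.010 − 1 = 4.158%.
Difference: 13.122 − 4.158 = 8.964 pp.

8.96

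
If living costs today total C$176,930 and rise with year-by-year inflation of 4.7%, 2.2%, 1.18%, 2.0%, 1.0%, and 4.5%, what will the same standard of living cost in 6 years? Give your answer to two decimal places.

Cumulative price-level factor: 1.047 × 1.022 × 1.0118 × 1.020 × 1.010 × 1.045 ≈ 1.1655477989.
The nominal amount required is C$176,930 scaled up by that factor.

C$206,220.37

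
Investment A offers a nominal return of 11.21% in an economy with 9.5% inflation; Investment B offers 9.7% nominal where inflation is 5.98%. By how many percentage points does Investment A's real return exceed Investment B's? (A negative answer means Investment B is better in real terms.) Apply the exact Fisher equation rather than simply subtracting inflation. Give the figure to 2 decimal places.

Investment A real return: 1.1121/1.095 − 1 = 1.562%.
Investment B real return: 1.097/1.0598 − 1 = 3.510%.
Difference: 1.562 − 3.510 = -1.948 pp.

-1.95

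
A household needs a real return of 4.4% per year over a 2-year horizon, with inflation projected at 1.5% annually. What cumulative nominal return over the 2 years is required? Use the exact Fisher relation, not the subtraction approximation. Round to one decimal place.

12.3%

Required annual nominal rate: (1+4.4%)(1+1.5%) − 1 = 5.966%.
Cumulative over 2 years: (1 + 0.05966)^2 − 1 ≈ 0.12288.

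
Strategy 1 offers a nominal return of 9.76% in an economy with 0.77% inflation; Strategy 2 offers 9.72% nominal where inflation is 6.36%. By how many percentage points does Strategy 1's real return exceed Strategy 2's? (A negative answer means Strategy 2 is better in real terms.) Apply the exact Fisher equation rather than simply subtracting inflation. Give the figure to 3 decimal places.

5.762

Strategy 1 real return: 1.0976/1.0077 − 1 = 8.9213%.
Strategy 2 real return: 1.0972/1.0636 − 1 = 3.1591%.
Difference: 8.9213 − 3.1591 = 5.7622 pp.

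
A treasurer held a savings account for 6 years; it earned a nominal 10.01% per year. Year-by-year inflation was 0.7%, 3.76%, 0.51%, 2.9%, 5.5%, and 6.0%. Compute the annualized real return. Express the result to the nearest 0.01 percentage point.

6.59%

Cumulative inflation factor: 1.007 × 1.0376 × 1.0051 × 1.029 × 1.055 × 1.060 ≈ 1.20849.
Nominal growth factor: 1.77253. Real growth factor = 1.77253 / 1.20849 ≈ 1.46673.
Annualized: 1.46673^(1/6) − 1 ≈ 0.06592.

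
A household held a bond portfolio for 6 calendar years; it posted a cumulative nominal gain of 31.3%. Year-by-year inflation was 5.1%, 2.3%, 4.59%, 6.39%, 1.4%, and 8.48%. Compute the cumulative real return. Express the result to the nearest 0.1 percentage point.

Cumulative inflation factor: 1.051 × 1.023 × 1.0459 × 1.0639 × 1.014 × 1.0848 ≈ 1.31600.
Nominal growth factor: 1.31300. Real growth factor = 1.31300 / 1.31600 ≈ 0.99772.
Total real return ≈ -0.2282%.

-0.2%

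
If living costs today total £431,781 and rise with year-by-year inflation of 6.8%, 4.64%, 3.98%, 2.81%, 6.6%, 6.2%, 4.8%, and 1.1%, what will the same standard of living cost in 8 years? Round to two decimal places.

£618,745.20

Cumulative price-level factor: 1.068 × 1.0464 × 1.0398 × 1.0281 × 1.066 × 1.062 × 1.048 × 1.011 ≈ 1.4330070123.
The nominal amount required is £431,781 scaled up by that factor.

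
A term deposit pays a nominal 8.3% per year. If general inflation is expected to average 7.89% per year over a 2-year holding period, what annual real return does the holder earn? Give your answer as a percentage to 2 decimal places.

0.38%

With constant rates the annual real return is the same each year: (1+8.3%)/(1+7.89%) − 1 = 0.00380.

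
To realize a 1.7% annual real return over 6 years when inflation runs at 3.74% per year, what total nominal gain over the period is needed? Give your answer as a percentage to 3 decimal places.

37.912%

Required annual nominal rate: (1+1.7%)(1+3.74%) − 1 = 5.50358%.
Cumulative over 6 years: (1 + 0.0550358)^6 − 1 ≈ 0.37912.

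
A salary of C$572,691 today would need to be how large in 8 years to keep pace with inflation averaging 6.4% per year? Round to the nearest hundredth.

C$940,704.85

Cumulative price-level factor: (1+6.4%)^8 ≈ 1.6426045583.
The nominal amount required is C$572,691 scaled up by that factor.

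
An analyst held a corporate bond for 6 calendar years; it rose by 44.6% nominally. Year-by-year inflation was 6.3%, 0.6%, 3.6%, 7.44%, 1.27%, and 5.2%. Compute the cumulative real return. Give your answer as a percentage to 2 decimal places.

Cumulative inflation factor: 1.063 × 1.006 × 1.036 × 1.0744 × 1.0127 × 1.052 ≈ 1.26810.
Nominal growth factor: 1.44600. Real growth factor = 1.44600 / 1.26810 ≈ 1.14029.
Total real return ≈ 14.0288%.

14.03%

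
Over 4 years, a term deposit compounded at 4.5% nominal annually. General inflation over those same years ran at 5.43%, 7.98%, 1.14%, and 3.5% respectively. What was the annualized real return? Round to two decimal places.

0.02%

Cumulative inflation factor: 1.0543 × 1.0798 × 1.0114 × 1.035 ≈ 1.19171.
Nominal growth factor: 1.19252. Real growth factor = 1.19252 / 1.19171 ≈ 1.00068.
Annualized: 1.00068^(1/4) − 1 ≈ 0.00017.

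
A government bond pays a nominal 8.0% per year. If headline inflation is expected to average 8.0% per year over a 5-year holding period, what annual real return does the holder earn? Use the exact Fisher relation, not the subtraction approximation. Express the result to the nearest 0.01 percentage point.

0.00%

With constant rates the annual real return is the same each year: (1+8.0%)/(1+8.0%) − 1 = 0.00000.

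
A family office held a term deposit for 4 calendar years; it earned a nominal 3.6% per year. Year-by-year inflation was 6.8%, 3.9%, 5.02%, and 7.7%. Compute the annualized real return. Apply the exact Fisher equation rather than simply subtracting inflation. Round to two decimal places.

Cumulative inflation factor: 1.068 × 1.039 × 1.0502 × 1.077 ≈ 1.25509.
Nominal growth factor: 1.15196. Real growth factor = 1.15196 / 1.25509 ≈ 0.91783.
Annualized: 0.91783^(1/4) − 1 ≈ -0.02121.

-2.12%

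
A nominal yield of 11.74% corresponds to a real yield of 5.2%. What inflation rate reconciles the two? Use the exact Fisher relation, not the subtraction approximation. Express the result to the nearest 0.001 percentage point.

6.217%

From (1+r_nom) = (1+r_real)(1+π), we get 1+π = (1 + 11.74%)/(1 + 5.2%) = 1.1174/1.052 ≈ 1.06217.
So π ≈ 6.2167%.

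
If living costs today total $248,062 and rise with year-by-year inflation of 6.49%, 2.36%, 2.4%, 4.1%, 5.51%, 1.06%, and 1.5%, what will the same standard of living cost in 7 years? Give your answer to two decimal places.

$311,952.87

Cumulative price-level factor: 1.0649 × 1.0236 × 1.024 × 1.041 × 1.0551 × 1.0106 × 1.015 ≈ 1.2575601000.
Multiplying $248,062 by the price-level factor gives the future nominal sum.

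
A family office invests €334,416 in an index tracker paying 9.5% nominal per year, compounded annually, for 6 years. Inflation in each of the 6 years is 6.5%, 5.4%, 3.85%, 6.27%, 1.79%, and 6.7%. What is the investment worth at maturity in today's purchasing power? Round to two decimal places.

Nominal value at maturity: €334,416 × (1 + 9.5%)^6 ≈ €576,463.43.
Price-level factor over 6 years: 1.065 × 1.054 × 1.0385 × 1.0627 × 1.0179 × 1.067 ≈ 1.3454790314.
The maturity value deflated by that factor is the answer in today's purchasing power.

€428,444.75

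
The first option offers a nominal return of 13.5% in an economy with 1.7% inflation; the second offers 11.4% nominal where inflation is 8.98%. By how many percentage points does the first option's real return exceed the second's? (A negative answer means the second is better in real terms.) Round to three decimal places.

The first option real return: 1.135/1.017 − 1 = 11.6028%.
The second real return: 1.114/1.0898 − 1 = 2.2206%.
Difference: 11.6028 − 2.2206 = 9.3822 pp.

9.382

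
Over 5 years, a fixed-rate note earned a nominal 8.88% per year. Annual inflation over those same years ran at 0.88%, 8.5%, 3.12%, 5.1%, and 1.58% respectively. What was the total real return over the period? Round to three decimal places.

26.985%

Cumulative inflation factor: 1.0088 × 1.085 × 1.0312 × 1.051 × 1.0158 ≈ 1.20500.
Nominal growth factor: 1.53017. Real growth factor = 1.53017 / 1.20500 ≈ 1.26985.
Total real return ≈ 26.9849%.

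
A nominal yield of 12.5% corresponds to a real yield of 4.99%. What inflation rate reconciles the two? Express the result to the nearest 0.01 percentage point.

7.15%

From (1+r_nom) = (1+r_real)(1+π), we get 1+π = (1 + 12.5%)/(1 + 4.99%) = 1.125/1.0499 ≈ 1.07153.
So π ≈ 7.1531%.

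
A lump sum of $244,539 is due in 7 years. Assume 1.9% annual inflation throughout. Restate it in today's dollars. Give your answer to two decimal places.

$214,352.64

Price-level factor over 7 years: (1 + 1.9%)^7 ≈ 1.1408256786.
Purchasing power today: $244,539 divided by that factor.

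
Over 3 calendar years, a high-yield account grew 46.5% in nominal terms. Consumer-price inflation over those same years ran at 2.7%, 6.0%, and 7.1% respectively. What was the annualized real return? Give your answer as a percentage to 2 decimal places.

7.91%

Cumulative inflation factor: 1.027 × 1.060 × 1.071 ≈ 1.16591.
Nominal growth factor: 1.46500. Real growth factor = 1.46500 / 1.16591 ≈ 1.25653.
Annualized: 1.25653^(1/3) − 1 ≈ 0.07909.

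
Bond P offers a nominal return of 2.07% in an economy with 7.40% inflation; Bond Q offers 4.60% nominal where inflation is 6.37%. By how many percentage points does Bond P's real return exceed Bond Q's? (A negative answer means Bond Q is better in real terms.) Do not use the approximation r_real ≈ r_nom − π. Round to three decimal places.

-3.299

Bond P real return: 1.0207/1.0740 − 1 = -4.9628%.
Bond Q real return: 1.0460/1.0637 − 1 = -1.6640%.
Difference: -4.9628 − (-1.6640) = -3.2988 pp.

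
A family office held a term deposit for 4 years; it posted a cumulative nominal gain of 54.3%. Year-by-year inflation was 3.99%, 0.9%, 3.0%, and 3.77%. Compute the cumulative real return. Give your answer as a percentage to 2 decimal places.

Cumulative inflation factor: 1.0399 × 1.009 × 1.030 × 1.0377 ≈ 1.12148.
Nominal growth factor: 1.54300. Real growth factor = 1.54300 / 1.12148 ≈ 1.37586.
Total real return ≈ 37.5860%.

37.59%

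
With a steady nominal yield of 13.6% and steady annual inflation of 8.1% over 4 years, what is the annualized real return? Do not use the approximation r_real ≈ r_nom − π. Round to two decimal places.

5.09%

With constant rates the annual real return is the same each year: (1+13.6%)/(1+8.1%) − 1 = 0.05088.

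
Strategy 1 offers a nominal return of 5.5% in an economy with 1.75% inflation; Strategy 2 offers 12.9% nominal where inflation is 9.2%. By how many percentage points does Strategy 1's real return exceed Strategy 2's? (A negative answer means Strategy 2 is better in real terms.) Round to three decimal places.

Strategy 1 real return: 1.055/1.0175 − 1 = 3.6855%.
Strategy 2 real return: 1.129/1.092 − 1 = 3.3883%.
Difference: 3.6855 − 3.3883 = 0.2972 pp.

0.297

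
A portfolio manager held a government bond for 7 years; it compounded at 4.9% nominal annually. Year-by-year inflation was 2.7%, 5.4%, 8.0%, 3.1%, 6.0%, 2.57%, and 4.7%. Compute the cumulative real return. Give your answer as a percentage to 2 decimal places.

1.87%

Cumulative inflation factor: 1.027 × 1.054 × 1.080 × 1.031 × 1.060 × 1.0257 × 1.047 ≈ 1.37204.
Nominal growth factor: 1.39775. Real growth factor = 1.39775 / 1.37204 ≈ 1.01874.
Total real return ≈ 1.8737%.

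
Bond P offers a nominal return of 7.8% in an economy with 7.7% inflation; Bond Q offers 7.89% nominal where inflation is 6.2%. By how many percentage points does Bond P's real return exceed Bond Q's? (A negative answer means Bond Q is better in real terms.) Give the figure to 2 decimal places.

-1.50

Bond P real return: 1.078/1.077 − 1 = 0.093%.
Bond Q real return: 1.0789/1.062 − 1 = 1.591%.
Difference: 0.093 − 1.591 = -1.498 pp.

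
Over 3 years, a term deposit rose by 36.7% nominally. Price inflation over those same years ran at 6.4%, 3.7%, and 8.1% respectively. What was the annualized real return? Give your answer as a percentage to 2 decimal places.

4.65%

Cumulative inflation factor: 1.064 × 1.037 × 1.081 ≈ 1.19274.
Nominal growth factor: 1.36700. Real growth factor = 1.36700 / 1.19274 ≈ 1.14610.
Annualized: 1.14610^(1/3) − 1 ≈ 0.04650.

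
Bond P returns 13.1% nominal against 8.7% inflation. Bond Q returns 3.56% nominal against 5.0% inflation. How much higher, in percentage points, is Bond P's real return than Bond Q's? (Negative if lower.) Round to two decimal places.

Bond P real return: 1.131/1.087 − 1 = 4.048%.
Bond Q real return: 1.0356/1.050 − 1 = -1.371%.
Difference: 4.048 − (-1.371) = 5.419 pp.

5.42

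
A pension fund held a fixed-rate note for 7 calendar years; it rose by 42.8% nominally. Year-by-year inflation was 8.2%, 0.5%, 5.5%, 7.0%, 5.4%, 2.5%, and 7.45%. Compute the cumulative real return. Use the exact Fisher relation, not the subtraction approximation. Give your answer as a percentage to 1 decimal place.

0.2%

Cumulative inflation factor: 1.082 × 1.005 × 1.055 × 1.070 × 1.054 × 1.025 × 1.0745 ≈ 1.42495.
Nominal growth factor: 1.42800. Real growth factor = 1.42800 / 1.42495 ≈ 1.00214.
Total real return ≈ 0.2139%.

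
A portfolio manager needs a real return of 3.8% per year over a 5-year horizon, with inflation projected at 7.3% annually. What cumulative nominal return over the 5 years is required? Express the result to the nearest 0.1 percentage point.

71.4%

Required annual nominal rate: (1+3.8%)(1+7.3%) − 1 = 11.3774%.
Cumulative over 5 years: (1 + 0.113774)^5 − 1 ≈ 0.71390.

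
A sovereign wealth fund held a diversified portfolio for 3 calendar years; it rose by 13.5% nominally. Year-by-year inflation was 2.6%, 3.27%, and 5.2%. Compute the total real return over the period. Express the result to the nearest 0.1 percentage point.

1.8%

Cumulative inflation factor: 1.026 × 1.0327 × 1.052 ≈ 1.11465.
Nominal growth factor: 1.13500. Real growth factor = 1.13500 / 1.11465 ≈ 1.01826.
Total real return ≈ 1.8260%.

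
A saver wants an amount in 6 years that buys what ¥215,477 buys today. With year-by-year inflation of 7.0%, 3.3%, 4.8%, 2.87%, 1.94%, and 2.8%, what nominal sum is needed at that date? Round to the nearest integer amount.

Cumulative price-level factor: 1.070 × 1.033 × 1.048 × 1.0287 × 1.0194 × 1.028 ≈ 1.2487395463.
The nominal amount required is ¥215,477 scaled up by that factor.

¥269,075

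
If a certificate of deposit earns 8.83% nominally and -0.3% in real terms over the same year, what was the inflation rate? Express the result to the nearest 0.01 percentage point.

From (1+r_nom) = (1+r_real)(1+π), we get 1+π = (1 + 8.83%)/(1 − 0.3%) = 1.0883/0.997 ≈ 1.09157.
So π ≈ 9.1575%.

9.16%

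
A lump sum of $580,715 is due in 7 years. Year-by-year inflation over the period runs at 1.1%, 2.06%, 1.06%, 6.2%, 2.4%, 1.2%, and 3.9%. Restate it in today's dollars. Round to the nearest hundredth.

$487,030.88

Price-level factor over 7 years: 1.011 × 1.0206 × 1.0106 × 1.062 × 1.024 × 1.012 × 1.039 ≈ 1.1923576624.
Purchasing power today: $580,715 divided by that factor.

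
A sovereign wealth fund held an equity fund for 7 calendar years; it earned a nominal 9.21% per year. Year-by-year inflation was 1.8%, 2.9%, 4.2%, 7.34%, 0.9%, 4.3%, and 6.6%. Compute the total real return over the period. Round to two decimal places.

40.97%

Cumulative inflation factor: 1.018 × 1.029 × 1.042 × 1.0734 × 1.009 × 1.043 × 1.066 ≈ 1.31439.
Nominal growth factor: 1.85284. Real growth factor = 1.85284 / 1.31439 ≈ 1.40965.
Total real return ≈ 40.9651%.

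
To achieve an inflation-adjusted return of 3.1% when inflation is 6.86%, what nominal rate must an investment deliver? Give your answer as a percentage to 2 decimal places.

10.17%

By the Fisher equation, 1 + r_nom = (1 + 3.1%)(1 + 6.86%) = 1.031 × 1.0686 = 1.1017266.
So r_nom = 10.17266%.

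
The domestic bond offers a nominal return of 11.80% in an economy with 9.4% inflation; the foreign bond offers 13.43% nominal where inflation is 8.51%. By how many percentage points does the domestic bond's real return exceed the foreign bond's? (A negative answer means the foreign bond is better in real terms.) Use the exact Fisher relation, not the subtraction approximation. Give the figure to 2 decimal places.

The domestic bond real return: 1.1180/1.094 − 1 = 2.194%.
The foreign bond real return: 1.1343/1.0851 − 1 = 4.534%.
Difference: 2.194 − 4.534 = -2.340 pp.

-2.34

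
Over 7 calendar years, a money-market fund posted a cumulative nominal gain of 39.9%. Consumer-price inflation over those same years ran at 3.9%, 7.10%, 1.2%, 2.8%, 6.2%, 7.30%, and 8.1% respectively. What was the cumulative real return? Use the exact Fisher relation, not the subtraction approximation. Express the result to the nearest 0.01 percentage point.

-1.90%

Cumulative inflation factor: 1.039 × 1.0710 × 1.012 × 1.028 × 1.062 × 1.0730 × 1.081 ≈ 1.42603.
Nominal growth factor: 1.39900. Real growth factor = 1.39900 / 1.42603 ≈ 0.98105.
Total real return ≈ -1.8955%.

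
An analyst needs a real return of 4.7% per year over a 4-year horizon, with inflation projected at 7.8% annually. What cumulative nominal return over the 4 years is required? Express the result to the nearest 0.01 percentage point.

62.28%

Required annual nominal rate: (1+4.7%)(1+7.8%) − 1 = 12.8666%.
Cumulative over 4 years: (1 + 0.128666)^4 − 1 ≈ 0.62279.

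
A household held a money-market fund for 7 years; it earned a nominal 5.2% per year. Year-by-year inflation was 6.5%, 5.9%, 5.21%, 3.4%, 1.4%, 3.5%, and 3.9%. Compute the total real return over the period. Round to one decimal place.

6.6%

Cumulative inflation factor: 1.065 × 1.059 × 1.0521 × 1.034 × 1.014 × 1.035 × 1.039 ≈ 1.33788.
Nominal growth factor: 1.42597. Real growth factor = 1.42597 / 1.33788 ≈ 1.06584.
Total real return ≈ 6.5843%.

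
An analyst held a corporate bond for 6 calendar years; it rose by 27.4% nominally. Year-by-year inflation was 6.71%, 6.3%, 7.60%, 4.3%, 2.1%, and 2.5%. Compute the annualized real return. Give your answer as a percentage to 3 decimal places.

Cumulative inflation factor: 1.0671 × 1.063 × 1.0760 × 1.043 × 1.021 × 1.025 ≈ 1.33225.
Nominal growth factor: 1.27400. Real growth factor = 1.27400 / 1.33225 ≈ 0.95628.
Annualized: 0.95628^(1/6) − 1 ≈ -0.00742.

-0.742%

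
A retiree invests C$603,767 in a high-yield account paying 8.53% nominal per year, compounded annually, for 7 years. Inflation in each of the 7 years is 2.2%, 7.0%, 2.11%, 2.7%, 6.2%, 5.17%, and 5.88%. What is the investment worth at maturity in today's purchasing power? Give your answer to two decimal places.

Nominal value at maturity: C$603,767 × (1 + 8.53%)^7 ≈ C$1,070,823.75.
Price-level factor over 7 years: 1.022 × 1.070 × 1.0211 × 1.027 × 1.062 × 1.0517 × 1.0588 ≈ 1.3561374728.
Dividing the nominal maturity value by the price-level factor gives the value in today's money.

C$789,612.98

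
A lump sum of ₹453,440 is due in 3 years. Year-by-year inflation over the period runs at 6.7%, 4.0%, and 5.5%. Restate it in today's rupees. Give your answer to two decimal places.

₹387,319.72

Price-level factor over 3 years: 1.067 × 1.040 × 1.055 = 1.1707124.
Purchasing power today: ₹453,440 divided by that factor.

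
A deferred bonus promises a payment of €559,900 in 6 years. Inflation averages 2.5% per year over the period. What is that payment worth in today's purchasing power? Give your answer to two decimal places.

€482,800.02

Price-level factor over 6 years: (1 + 2.5%)^6 ≈ 1.1596934182.
Purchasing power today: €559,900 divided by that factor.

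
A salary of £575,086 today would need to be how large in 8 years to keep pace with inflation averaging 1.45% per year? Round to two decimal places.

Cumulative price-level factor: (1+1.45%)^8 ≈ 1.1220608535.
The nominal amount required is £575,086 scaled up by that factor.

£645,281.49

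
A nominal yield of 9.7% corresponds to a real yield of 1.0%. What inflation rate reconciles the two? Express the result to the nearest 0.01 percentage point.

8.61%

From (1+r_nom) = (1+r_real)(1+π), we get 1+π = (1 + 9.7%)/(1 + 1.0%) = 1.097/1.010 ≈ 1.08614.
So π ≈ 8.6139%.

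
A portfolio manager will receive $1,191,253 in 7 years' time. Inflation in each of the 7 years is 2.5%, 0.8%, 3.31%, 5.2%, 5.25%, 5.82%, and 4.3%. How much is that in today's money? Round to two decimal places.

Price-level factor over 7 years: 1.025 × 1.008 × 1.0331 × 1.052 × 1.0525 × 1.0582 × 1.043 ≈ 1.3044176572.
Purchasing power today: $1,191,253 divided by that factor.

$913,245.07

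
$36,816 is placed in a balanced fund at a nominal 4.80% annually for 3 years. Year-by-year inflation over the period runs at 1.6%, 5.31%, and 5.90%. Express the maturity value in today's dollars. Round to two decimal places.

$37,399.10

Nominal value at maturity: $36,816 × (1 + 4.80%)^3 ≈ $42,376.05.
Price-level factor over 3 years: 1.016 × 1.0531 × 1.0590 = 1.1330766264.
The maturity value deflated by that factor is the answer in today's purchasing power.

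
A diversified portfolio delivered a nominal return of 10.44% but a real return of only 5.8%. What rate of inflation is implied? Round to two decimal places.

From (1+r_nom) = (1+r_real)(1+π), we get 1+π = (1 + 10.44%)/(1 + 5.8%) = 1.1044/1.058 ≈ 1.04386.
So π ≈ 4.3856%.

4.39%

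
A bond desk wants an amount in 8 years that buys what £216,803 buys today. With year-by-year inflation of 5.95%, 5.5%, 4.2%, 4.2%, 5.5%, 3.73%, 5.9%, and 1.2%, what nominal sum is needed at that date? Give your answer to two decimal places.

Cumulative price-level factor: 1.0595 × 1.055 × 1.042 × 1.042 × 1.055 × 1.0373 × 1.059 × 1.012 ≈ 1.4233842919.
Multiplying £216,803 by the price-level factor gives the future nominal sum.

£308,593.98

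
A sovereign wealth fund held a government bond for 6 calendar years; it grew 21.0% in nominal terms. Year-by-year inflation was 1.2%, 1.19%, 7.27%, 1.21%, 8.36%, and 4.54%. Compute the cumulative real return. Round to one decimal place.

Cumulative inflation factor: 1.012 × 1.0119 × 1.0727 × 1.0121 × 1.0836 × 1.0454 ≈ 1.25942.
Nominal growth factor: 1.21000. Real growth factor = 1.21000 / 1.25942 ≈ 0.96076.
Total real return ≈ -3.9242%.

-3.9%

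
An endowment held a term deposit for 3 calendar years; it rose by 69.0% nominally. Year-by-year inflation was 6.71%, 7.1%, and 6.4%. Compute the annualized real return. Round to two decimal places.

Cumulative inflation factor: 1.0671 × 1.071 × 1.064 ≈ 1.21601.
Nominal growth factor: 1.69000. Real growth factor = 1.69000 / 1.21601 ≈ 1.38979.
Annualized: 1.38979^(1/3) − 1 ≈ 0.11596.

11.60%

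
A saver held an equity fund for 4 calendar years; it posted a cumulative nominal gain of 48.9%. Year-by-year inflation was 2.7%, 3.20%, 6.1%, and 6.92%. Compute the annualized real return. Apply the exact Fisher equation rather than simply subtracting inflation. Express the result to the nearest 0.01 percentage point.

Cumulative inflation factor: 1.027 × 1.0320 × 1.061 × 1.0692 ≈ 1.20233.
Nominal growth factor: 1.48900. Real growth factor = 1.48900 / 1.20233 ≈ 1.23843.
Annualized: 1.23843^(1/4) − 1 ≈ 0.05492.

5.49%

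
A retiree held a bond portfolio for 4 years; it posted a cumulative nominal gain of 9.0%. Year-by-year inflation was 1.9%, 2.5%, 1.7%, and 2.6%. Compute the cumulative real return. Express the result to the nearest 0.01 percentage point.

0.01%

Cumulative inflation factor: 1.019 × 1.025 × 1.017 × 1.026 ≈ 1.08985.
Nominal growth factor: 1.09000. Real growth factor = 1.09000 / 1.08985 ≈ 1.00014.
Total real return ≈ 0.0138%.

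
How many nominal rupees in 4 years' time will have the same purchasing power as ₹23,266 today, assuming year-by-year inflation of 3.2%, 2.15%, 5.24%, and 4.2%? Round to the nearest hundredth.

₹26,896.04

Cumulative price-level factor: 1.032 × 1.0215 × 1.0524 × 1.042 ≈ 1.1560234042.
The nominal amount required is ₹23,266 scaled up by that factor.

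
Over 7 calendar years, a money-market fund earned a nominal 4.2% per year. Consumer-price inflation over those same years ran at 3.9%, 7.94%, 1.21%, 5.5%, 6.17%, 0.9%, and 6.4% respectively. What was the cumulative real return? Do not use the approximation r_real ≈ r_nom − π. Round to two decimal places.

-2.28%

Cumulative inflation factor: 1.039 × 1.0794 × 1.0121 × 1.055 × 1.0617 × 1.009 × 1.064 ≈ 1.36492.
Nominal growth factor: 1.33375. Real growth factor = 1.33375 / 1.36492 ≈ 0.97716.
Total real return ≈ -2.2840%.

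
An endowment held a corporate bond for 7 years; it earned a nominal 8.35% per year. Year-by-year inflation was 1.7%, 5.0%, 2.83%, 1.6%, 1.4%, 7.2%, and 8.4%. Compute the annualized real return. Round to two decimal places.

4.20%

Cumulative inflation factor: 1.017 × 1.050 × 1.0283 × 1.016 × 1.014 × 1.072 × 1.084 ≈ 1.31458.
Nominal growth factor: 1.75308. Real growth factor = 1.75308 / 1.31458 ≈ 1.33357.
Annualized: 1.33357^(1/7) − 1 ≈ 0.04198.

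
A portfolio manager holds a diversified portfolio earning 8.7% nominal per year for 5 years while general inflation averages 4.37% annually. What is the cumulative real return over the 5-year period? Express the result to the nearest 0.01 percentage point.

22.54%

The annual real rate is (1+8.7%)/(1+4.37%) − 1 = 4.1487%.
Compounded over 5 years: (1 + 0.041487)^5 − 1 ≈ 0.22538.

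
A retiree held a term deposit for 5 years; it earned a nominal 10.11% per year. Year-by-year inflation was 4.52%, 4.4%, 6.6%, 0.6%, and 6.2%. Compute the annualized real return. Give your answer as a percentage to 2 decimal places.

5.43%

Cumulative inflation factor: 1.0452 × 1.044 × 1.066 × 1.006 × 1.062 ≈ 1.24274.
Nominal growth factor: 1.61858. Real growth factor = 1.61858 / 1.24274 ≈ 1.30243.
Annualized: 1.30243^(1/5) − 1 ≈ 0.05427.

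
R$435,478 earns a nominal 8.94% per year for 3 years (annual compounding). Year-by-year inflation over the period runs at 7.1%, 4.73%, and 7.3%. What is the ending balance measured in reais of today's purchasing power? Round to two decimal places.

Nominal value at maturity: R$435,478 × (1 + 8.94%)^3 ≈ R$563,025.85.
Price-level factor over 3 years: 1.071 × 1.0473 × 1.073 = 1.2035393559.
The maturity value deflated by that factor is the answer in today's purchasing power.

R$467,808.42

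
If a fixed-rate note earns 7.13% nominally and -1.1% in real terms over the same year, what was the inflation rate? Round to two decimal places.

8.32%

From (1+r_nom) = (1+r_real)(1+π), we get 1+π = (1 + 7.13%)/(1 − 1.1%) = 1.0713/0.989 ≈ 1.08322.
So π ≈ 8.3215%.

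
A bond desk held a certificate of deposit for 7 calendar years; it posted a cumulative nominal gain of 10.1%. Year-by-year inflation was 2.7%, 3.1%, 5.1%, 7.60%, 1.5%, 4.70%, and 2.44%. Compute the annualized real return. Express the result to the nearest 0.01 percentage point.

Cumulative inflation factor: 1.027 × 1.031 × 1.051 × 1.0760 × 1.015 × 1.0470 × 1.0244 ≈ 1.30355.
Nominal growth factor: 1.10100. Real growth factor = 1.10100 / 1.30355 ≈ 0.84462.
Annualized: 0.84462^(1/7) − 1 ≈ -0.02384.

-2.38%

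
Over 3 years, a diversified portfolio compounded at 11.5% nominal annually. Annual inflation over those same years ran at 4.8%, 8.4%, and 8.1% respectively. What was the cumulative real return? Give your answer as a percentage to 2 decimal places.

12.88%

Cumulative inflation factor: 1.048 × 1.084 × 1.081 ≈ 1.22805.
Nominal growth factor: 1.38620. Real growth factor = 1.38620 / 1.22805 ≈ 1.12878.
Total real return ≈ 12.8777%.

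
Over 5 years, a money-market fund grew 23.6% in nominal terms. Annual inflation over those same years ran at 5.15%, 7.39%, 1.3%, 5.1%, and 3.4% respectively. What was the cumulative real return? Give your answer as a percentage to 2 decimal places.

Cumulative inflation factor: 1.0515 × 1.0739 × 1.013 × 1.051 × 1.034 ≈ 1.24310.
Nominal growth factor: 1.23600. Real growth factor = 1.23600 / 1.24310 ≈ 0.99429.
Total real return ≈ -0.5711%.

-0.57%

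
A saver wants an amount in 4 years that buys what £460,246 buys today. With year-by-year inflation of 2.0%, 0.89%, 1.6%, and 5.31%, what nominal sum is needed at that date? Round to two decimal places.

£506,759.19

Cumulative price-level factor: 1.020 × 1.0089 × 1.016 × 1.0531 ≈ 1.1010615945.
The nominal amount required is £460,246 scaled up by that factor.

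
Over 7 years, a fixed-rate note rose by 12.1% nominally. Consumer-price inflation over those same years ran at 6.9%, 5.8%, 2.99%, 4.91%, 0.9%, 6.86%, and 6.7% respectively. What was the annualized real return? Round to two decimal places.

Cumulative inflation factor: 1.069 × 1.058 × 1.0299 × 1.0491 × 1.009 × 1.0686 × 1.067 ≈ 1.40587.
Nominal growth factor: 1.12100. Real growth factor = 1.12100 / 1.40587 ≈ 0.79737.
Annualized: 0.79737^(1/7) − 1 ≈ -0.03183.

-3.18%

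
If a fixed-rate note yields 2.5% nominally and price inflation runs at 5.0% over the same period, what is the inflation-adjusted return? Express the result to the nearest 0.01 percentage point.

Real return via the Fisher equation: (1 + 2.5%)/(1 + 5.0%) − 1 = 1.025/1.050 − 1 ≈ -0.02381.

-2.38%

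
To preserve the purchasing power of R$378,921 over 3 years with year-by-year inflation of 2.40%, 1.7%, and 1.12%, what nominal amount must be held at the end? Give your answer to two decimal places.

Cumulative price-level factor: 1.0240 × 1.017 × 1.0112 = 1.0530717696.
Multiplying R$378,921 by the price-level factor gives the future nominal sum.

R$399,031.01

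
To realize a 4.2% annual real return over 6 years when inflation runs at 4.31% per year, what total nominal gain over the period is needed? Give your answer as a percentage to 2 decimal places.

64.88%

Required annual nominal rate: (1+4.2%)(1+4.31%) − 1 = 8.69102%.
Cumulative over 6 years: (1 + 0.0869102)^6 − 1 ≈ 0.64878.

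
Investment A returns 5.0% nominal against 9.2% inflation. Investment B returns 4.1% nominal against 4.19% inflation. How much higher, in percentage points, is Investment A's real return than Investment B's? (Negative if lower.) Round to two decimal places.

Investment A real return: 1.050/1.092 − 1 = -3.846%.
Investment B real return: 1.041/1.0419 − 1 = -0.086%.
Difference: -3.846 − (-0.086) = -3.760 pp.

-3.76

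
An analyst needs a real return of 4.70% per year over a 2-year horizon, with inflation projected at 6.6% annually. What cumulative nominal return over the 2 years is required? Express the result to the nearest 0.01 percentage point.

Required annual nominal rate: (1+4.70%)(1+6.6%) − 1 = 11.6102%.
Cumulative over 2 years: (1 + 0.116102)^2 − 1 ≈ 0.24568.

24.57%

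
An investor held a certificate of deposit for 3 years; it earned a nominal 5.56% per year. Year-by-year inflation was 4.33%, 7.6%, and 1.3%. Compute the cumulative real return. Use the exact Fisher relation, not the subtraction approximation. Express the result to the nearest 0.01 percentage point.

3.43%

Cumulative inflation factor: 1.0433 × 1.076 × 1.013 ≈ 1.13718.
Nominal growth factor: 1.17625. Real growth factor = 1.17625 / 1.13718 ≈ 1.03435.
Total real return ≈ 3.4349%.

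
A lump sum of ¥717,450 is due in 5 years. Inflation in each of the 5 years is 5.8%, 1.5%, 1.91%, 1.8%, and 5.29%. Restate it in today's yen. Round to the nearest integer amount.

Price-level factor over 5 years: 1.058 × 1.015 × 1.0191 × 1.018 × 1.0529 ≈ 1.1730145935.
Purchasing power today: ¥717,450 divided by that factor.

¥611,629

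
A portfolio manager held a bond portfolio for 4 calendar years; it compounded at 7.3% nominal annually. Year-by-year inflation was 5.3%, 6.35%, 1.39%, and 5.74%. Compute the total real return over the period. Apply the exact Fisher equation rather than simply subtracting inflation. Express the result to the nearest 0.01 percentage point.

Cumulative inflation factor: 1.053 × 1.0635 × 1.0139 × 1.0574 ≈ 1.20061.
Nominal growth factor: 1.32556. Real growth factor = 1.32556 / 1.20061 ≈ 1.10408.
Total real return ≈ 10.4075%.

10.41%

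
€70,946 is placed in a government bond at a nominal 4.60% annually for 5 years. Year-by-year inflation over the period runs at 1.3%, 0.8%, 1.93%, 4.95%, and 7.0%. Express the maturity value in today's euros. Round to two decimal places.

Nominal value at maturity: €70,946 × (1 + 4.60%)^5 ≈ €88,835.46.
Price-level factor over 5 years: 1.013 × 1.008 × 1.0193 × 1.0495 × 1.070 ≈ 1.1687946696.
The maturity value deflated by that factor is the answer in today's purchasing power.

€76,006.04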